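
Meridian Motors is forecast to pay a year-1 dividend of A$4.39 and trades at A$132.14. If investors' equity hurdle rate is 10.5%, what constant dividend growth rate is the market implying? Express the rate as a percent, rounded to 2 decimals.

From P₀ = D₁/(r − g), the implied growth is g = r − D₁/P₀.
g = 0.105 − 4.39/132.14 = 0.105 − 0.03322 = 0.07178

7.18%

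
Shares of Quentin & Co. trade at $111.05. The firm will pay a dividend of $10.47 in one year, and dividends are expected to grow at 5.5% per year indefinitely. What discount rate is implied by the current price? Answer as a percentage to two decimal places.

14.93%

Rearranging the constant-growth DDM: r = D₁/P₀ + g.
r = 10.4700 / 111.05 + 0.055 = 0.09428 + 0.055 = 0.14928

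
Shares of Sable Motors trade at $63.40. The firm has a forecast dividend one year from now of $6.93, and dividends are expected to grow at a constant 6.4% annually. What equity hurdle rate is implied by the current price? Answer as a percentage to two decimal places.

Rearranging the constant-growth DDM: r = D₁/P₀ + g.
r = 6.9300 / 63.40 + 0.064 = 0.10931 + 0.064 = 0.17331

17.33%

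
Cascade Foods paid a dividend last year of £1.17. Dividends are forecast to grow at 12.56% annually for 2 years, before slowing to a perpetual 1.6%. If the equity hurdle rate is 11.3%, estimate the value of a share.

Two-stage DDM. Project D₁…D_2 at 0.1256, terminal growth 0.016, discount at r = 0.113.
D_1 = 1.3170
D_2 = 1.4824
Terminal value at t=2: TV = D_3/(r−g) = 1.5061/(0.113−0.016) = 15.5266
P₀ = 1.3170/(1+0.113)^1 + 1.4824/(1+0.113)^2 + 15.5266/(1+0.113)^2 = 14.9138

£14.91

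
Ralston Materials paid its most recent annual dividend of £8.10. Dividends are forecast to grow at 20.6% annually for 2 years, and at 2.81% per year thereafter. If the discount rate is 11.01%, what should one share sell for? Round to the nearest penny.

£138.22

Two-stage DDM. Project D₁…D_2 at 0.206, terminal growth 0.0281, discount at r = 0.1101.
D_1 = 9.7686
D_2 = 11.7809
Terminal value at t=2: TV = D_3/(r−g) = 12.1120/(0.1101−0.0281) = 147.7070
P₀ = 9.7686/(1+0.1101)^1 + 11.7809/(1+0.1101)^2 + 147.7070/(1+0.1101)^2 = 138.2204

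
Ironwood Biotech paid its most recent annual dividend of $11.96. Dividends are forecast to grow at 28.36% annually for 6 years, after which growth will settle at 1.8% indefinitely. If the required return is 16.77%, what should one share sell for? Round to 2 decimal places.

$244.75

Two-stage DDM. Project D₁…D_6 at 0.2836, terminal growth 0.018, discount at r = 0.1677.
D_1 = 15.3519
D_2 = 19.7056
D_3 = 25.2942
D_4 = 32.4676
D_5 = 41.6754
D_6 = 53.4945
Terminal value at t=6: TV = D_7/(r−g) = 54.4574/(0.1677−0.018) = 363.7771
P₀ = 15.3519/(1+0.1677)^1 + 19.7056/(1+0.1677)^2 + 25.2942/(1+0.1677)^3 + 32.4676/(1+0.1677)^4 + 41.6754/(1+0.1677)^5 + 53.4945/(1+0.1677)^6 + 363.7771/(1+0.1677)^6 = 244.7459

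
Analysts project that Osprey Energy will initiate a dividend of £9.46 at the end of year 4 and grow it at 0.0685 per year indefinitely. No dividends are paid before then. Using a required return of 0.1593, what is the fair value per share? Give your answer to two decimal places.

Deferred-dividend DDM. At t=3 the remaining stream is a growing perpetuity with first payment D_4 = 9.46.
V_3 = D_4/(r−g) = 9.46/(0.1593−0.0685) = 104.1850
P₀ = V_3/(1+r)^3 = 104.1850/(1+0.1593)^3 = 66.8679

£66.87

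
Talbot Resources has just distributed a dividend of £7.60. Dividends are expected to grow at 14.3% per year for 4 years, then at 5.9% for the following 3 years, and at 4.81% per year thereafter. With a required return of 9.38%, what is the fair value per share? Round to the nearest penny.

Three-stage DDM. Project D₁…D_7; terminal Gordon value at t=7 with g = 0.0481; discount at r = 0.0938.
D_1 = 8.6868
D_2 = 9.9290
D_3 = 11.3489
D_4 = 12.9717
D_5 = 13.7371
D_6 = 14.5476
D_7 = 15.4059
TV_7 = 16.1469/(0.0938−0.0481) = 353.3238
P₀ = Σ Dₜ/(1+r)ᵗ + TV_7/(1+r)^7 = 248.0982

£248.10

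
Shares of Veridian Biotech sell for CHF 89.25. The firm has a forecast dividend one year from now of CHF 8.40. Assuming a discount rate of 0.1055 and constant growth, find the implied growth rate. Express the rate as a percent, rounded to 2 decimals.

1.14%

From P₀ = D₁/(r − g), the implied growth is g = r − D₁/P₀.
g = 0.1055 − 8.40/89.25 = 0.1055 − 0.09412 = 0.01138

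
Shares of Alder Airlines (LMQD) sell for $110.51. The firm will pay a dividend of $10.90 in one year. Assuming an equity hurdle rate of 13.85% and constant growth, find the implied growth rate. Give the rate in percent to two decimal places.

From P₀ = D₁/(r − g), the implied growth is g = r − D₁/P₀.
g = 0.1385 − 10.90/110.51 = 0.1385 − 0.09863 = 0.03987

3.99%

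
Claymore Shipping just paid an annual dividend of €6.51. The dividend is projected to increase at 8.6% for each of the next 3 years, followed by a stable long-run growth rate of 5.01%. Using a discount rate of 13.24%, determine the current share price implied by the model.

€91.24

Two-stage DDM. Project D₁…D_3 at 0.086, terminal growth 0.0501, discount at r = 0.1324.
D_1 = 7.0699
D_2 = 7.6779
D_3 = 8.3382
Terminal value at t=3: TV = D_4/(r−g) = 8.7559/(0.1324−0.0501) = 106.3901
P₀ = 7.0699/(1+0.1324)^1 + 7.6779/(1+0.1324)^2 + 8.3382/(1+0.1324)^3 + 106.3901/(1+0.1324)^3 = 91.2387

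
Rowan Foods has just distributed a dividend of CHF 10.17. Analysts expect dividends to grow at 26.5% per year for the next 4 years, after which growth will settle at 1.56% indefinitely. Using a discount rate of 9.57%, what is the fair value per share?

CHF 288.11

Two-stage DDM. Project D₁…D_4 at 0.265, terminal growth 0.0156, discount at r = 0.0957.
D_1 = 12.8651
D_2 = 16.2743
D_3 = 20.5870
D_4 = 26.0425
Terminal value at t=4: TV = D_5/(r−g) = 26.4488/(0.0957−0.0156) = 330.1971
P₀ = 12.8651/(1+0.0957)^1 + 16.2743/(1+0.0957)^2 + 20.5870/(1+0.0957)^3 + 26.0425/(1+0.0957)^4 + 330.1971/(1+0.0957)^4 = 288.1056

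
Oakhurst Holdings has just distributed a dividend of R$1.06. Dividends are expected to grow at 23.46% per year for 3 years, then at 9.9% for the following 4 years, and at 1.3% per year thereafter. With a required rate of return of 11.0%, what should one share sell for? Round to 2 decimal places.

R$24.28

Three-stage DDM. Project D₁…D_7; terminal Gordon value at t=7 with g = 0.013; discount at r = 0.11.
D_1 = 1.3087
D_2 = 1.6157
D_3 = 1.9947
D_4 = 2.1922
D_5 = 2.4092
D_6 = 2.6478
D_7 = 2.9099
TV_7 = 2.9477/(0.11−0.013) = 30.3888
P₀ = Σ Dₜ/(1+r)ᵗ + TV_7/(1+r)^7 = 24.2769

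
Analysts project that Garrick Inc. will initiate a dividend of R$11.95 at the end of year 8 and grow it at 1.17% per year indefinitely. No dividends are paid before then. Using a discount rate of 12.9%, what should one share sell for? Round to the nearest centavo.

R$43.57

Deferred-dividend DDM. At t=7 the remaining stream is a growing perpetuity with first payment D_8 = 11.95.
V_7 = D_8/(r−g) = 11.95/(0.129−0.0117) = 101.8755
P₀ = V_7/(1+r)^7 = 101.8755/(1+0.129)^7 = 43.5725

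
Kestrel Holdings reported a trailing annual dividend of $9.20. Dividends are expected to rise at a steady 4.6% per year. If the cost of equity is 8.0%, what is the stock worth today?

Gordon growth model: P₀ = D₁/(r − g). D₁ = 9.20 × (1 + 0.046) = 9.6232.
P₀ = 9.6232 / (0.08 − 0.046) = 9.6232 / 0.034 = 283.0353

$283.04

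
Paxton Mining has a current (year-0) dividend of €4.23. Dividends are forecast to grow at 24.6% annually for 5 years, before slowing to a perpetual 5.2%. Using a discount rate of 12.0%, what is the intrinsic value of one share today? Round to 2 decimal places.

Two-stage DDM. Project D₁…D_5 at 0.246, terminal growth 0.052, discount at r = 0.12.
D_1 = 5.2706
D_2 = 6.5671
D_3 = 8.1827
D_4 = 10.1956
D_5 = 12.7037
Terminal value at t=5: TV = D_6/(r−g) = 13.3643/(0.12−0.052) = 196.5339
P₀ = 5.2706/(1+0.12)^1 + 6.5671/(1+0.12)^2 + 8.1827/(1+0.12)^3 + 10.1956/(1+0.12)^4 + 12.7037/(1+0.12)^5 + 196.5339/(1+0.12)^5 = 140.9719

€140.97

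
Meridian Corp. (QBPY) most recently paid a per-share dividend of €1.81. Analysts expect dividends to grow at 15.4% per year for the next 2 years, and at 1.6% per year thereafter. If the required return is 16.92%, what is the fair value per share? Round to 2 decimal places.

Two-stage DDM. Project D₁…D_2 at 0.154, terminal growth 0.016, discount at r = 0.1692.
D_1 = 2.0887
D_2 = 2.4104
Terminal value at t=2: TV = D_3/(r−g) = 2.4490/(0.1692−0.016) = 15.9855
P₀ = 2.0887/(1+0.1692)^1 + 2.4104/(1+0.1692)^2 + 15.9855/(1+0.1692)^2 = 15.2433

€15.24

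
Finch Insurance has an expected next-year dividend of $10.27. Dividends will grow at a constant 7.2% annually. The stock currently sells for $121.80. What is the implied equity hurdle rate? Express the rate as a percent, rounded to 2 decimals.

Rearranging the constant-growth DDM: r = D₁/P₀ + g.
r = 10.2700 / 121.80 + 0.072 = 0.08432 + 0.072 = 0.15632

15.63%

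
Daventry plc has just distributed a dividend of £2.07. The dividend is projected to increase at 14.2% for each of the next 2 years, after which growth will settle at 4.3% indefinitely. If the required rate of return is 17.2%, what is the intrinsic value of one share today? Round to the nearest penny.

Two-stage DDM. Project D₁…D_2 at 0.142, terminal growth 0.043, discount at r = 0.172.
D_1 = 2.3639
D_2 = 2.6996
Terminal value at t=2: TV = D_3/(r−g) = 2.8157/(0.172−0.043) = 21.8272
P₀ = 2.3639/(1+0.172)^1 + 2.6996/(1+0.172)^2 + 21.8272/(1+0.172)^2 = 19.8731

£19.87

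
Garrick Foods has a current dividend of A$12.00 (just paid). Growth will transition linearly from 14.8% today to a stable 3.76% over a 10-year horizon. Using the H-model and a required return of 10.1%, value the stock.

A$300.87

H-model: P₀ = D₀[(1+g_L) + H(g_S−g_L)]/(r−g_L), with H = 10/2 = 5.
P₀ = 12.00 × [(1+0.0376) + 5×(0.148−0.0376)] / (0.101−0.0376)
   = 12.00 × 1.5896 / 0.0634 = 300.8707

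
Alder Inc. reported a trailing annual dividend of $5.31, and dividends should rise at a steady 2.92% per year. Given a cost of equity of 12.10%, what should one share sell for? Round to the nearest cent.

$59.53

Gordon growth model: P₀ = D₁/(r − g). D₁ = 5.31 × (1 + 0.0292) = 5.4651.
P₀ = 5.4651 / (0.121 − 0.0292) = 5.4651 / 0.0918 = 59.5322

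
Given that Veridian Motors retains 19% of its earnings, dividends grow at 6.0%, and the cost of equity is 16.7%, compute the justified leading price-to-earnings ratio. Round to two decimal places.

7.57

Payout ratio b = 1 − 0.19 = 0.81.
Justified leading P/E = b/(r−g) = 0.81/(0.167−0.06) = 7.5701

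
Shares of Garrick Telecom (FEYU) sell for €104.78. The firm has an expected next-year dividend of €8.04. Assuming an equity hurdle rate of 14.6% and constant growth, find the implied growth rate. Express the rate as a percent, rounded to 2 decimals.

6.93%

From P₀ = D₁/(r − g), the implied growth is g = r − D₁/P₀.
g = 0.146 − 8.04/104.78 = 0.146 − 0.07673 = 0.06927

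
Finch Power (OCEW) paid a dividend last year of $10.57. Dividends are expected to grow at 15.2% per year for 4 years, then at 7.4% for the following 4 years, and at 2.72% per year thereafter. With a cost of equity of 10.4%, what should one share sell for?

$244.01

Three-stage DDM. Project D₁…D_8; terminal Gordon value at t=8 with g = 0.0272; discount at r = 0.104.
D_1 = 12.1766
D_2 = 14.0275
D_3 = 16.1597
D_4 = 18.6159
D_5 = 19.9935
D_6 = 21.4730
D_7 = 23.0620
D_8 = 24.7686
TV_8 = 25.4423/(0.104−0.0272) = 331.2805
P₀ = Σ Dₜ/(1+r)ᵗ + TV_8/(1+r)^8 = 244.0140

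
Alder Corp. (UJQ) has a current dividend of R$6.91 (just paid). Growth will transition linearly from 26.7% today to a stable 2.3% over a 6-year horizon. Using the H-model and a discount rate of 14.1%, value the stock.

H-model: P₀ = D₀[(1+g_L) + H(g_S−g_L)]/(r−g_L), with H = 6/2 = 3.
P₀ = 6.91 × [(1+0.023) + 3×(0.267−0.023)] / (0.141−0.023)
   = 6.91 × 1.7550 / 0.118 = 102.7716

R$102.77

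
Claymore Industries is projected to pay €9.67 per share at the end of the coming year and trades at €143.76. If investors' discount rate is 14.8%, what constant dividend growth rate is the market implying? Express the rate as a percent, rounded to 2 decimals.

8.07%

From P₀ = D₁/(r − g), the implied growth is g = r − D₁/P₀.
g = 0.148 − 9.67/143.76 = 0.148 − 0.06726 = 0.08074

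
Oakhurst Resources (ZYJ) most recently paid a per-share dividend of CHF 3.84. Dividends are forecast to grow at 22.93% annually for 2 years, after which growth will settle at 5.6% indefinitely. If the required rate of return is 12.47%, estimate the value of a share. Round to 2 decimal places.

Two-stage DDM. Project D₁…D_2 at 0.2293, terminal growth 0.056, discount at r = 0.1247.
D_1 = 4.7205
D_2 = 5.8029
Terminal value at t=2: TV = D_3/(r−g) = 6.1279/(0.1247−0.056) = 89.1978
P₀ = 4.7205/(1+0.1247)^1 + 5.8029/(1+0.1247)^2 + 89.1978/(1+0.1247)^2 = 79.2995

CHF 79.30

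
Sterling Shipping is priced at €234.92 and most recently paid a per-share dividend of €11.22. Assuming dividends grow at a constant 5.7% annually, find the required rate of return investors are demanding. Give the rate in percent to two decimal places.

10.75%

Rearranging the constant-growth DDM: r = D₁/P₀ + g.
D₁ = 11.22 × (1 + 0.057) = 11.8595.
r = 11.8595 / 234.92 + 0.057 = 0.05048 + 0.057 = 0.10748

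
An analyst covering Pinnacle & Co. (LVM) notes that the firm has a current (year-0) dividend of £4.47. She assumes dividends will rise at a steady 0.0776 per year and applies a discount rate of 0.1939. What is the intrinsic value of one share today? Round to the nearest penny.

Gordon growth model: P₀ = D₁/(r − g). D₁ = 4.47 × (1 + 0.0776) = 4.8169.
P₀ = 4.8169 / (0.1939 − 0.0776) = 4.8169 / 0.1163 = 41.4176

£41.42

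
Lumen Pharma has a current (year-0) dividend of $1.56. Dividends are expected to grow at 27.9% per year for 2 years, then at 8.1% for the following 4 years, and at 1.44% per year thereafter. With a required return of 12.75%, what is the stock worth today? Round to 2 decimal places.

Three-stage DDM. Project D₁…D_6; terminal Gordon value at t=6 with g = 0.0144; discount at r = 0.1275.
D_1 = 1.9952
D_2 = 2.5519
D_3 = 2.7586
D_4 = 2.9821
D_5 = 3.2236
D_6 = 3.4847
TV_6 = 3.5349/(0.1275−0.0144) = 31.2547
P₀ = Σ Dₜ/(1+r)ᵗ + TV_6/(1+r)^6 = 26.2252

$26.23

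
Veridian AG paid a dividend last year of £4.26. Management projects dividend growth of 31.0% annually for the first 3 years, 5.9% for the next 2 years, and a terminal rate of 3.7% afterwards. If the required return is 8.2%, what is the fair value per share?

Three-stage DDM. Project D₁…D_5; terminal Gordon value at t=5 with g = 0.037; discount at r = 0.082.
D_1 = 5.5806
D_2 = 7.3106
D_3 = 9.5769
D_4 = 10.1419
D_5 = 10.7403
TV_5 = 11.1377/(0.082−0.037) = 247.5037
P₀ = Σ Dₜ/(1+r)ᵗ + TV_5/(1+r)^5 = 200.5003

£200.50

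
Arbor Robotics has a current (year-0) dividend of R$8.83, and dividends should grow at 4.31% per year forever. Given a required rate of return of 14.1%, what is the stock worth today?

Gordon growth model: P₀ = D₁/(r − g). D₁ = 8.83 × (1 + 0.0431) = 9.2106.
P₀ = 9.2106 / (0.141 − 0.0431) = 9.2106 / 0.0979 = 94.0814

R$94.08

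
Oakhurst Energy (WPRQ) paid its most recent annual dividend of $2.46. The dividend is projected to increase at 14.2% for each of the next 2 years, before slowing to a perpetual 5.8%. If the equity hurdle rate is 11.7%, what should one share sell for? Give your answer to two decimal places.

$51.20

Two-stage DDM. Project D₁…D_2 at 0.142, terminal growth 0.058, discount at r = 0.117.
D_1 = 2.8093
D_2 = 3.2082
Terminal value at t=2: TV = D_3/(r−g) = 3.3943/(0.117−0.058) = 57.5309
P₀ = 2.8093/(1+0.117)^1 + 3.2082/(1+0.117)^2 + 57.5309/(1+0.117)^2 = 51.1964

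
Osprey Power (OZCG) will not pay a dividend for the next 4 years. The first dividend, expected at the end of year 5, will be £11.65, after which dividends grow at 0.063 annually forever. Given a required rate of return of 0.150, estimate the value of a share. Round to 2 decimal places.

£76.56

Deferred-dividend DDM. At t=4 the remaining stream is a growing perpetuity with first payment D_5 = 11.65.
V_4 = D_5/(r−g) = 11.65/(0.15−0.063) = 133.9080
P₀ = V_4/(1+r)^4 = 133.9080/(1+0.15)^4 = 76.5624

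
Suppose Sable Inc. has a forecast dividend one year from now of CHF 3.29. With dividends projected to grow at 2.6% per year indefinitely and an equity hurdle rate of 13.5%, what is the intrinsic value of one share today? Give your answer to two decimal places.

CHF 30.18

Gordon growth model: P₀ = D₁/(r − g), with D₁ = 3.29 given directly.
P₀ = 3.2900 / (0.135 − 0.026) = 3.2900 / 0.109 = 30.1835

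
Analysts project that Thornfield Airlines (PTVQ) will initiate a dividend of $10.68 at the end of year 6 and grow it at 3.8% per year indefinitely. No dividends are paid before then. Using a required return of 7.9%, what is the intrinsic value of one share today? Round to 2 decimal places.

$178.11

Deferred-dividend DDM. At t=5 the remaining stream is a growing perpetuity with first payment D_6 = 10.68.
V_5 = D_6/(r−g) = 10.68/(0.079−0.038) = 260.4878
P₀ = V_5/(1+r)^5 = 260.4878/(1+0.079)^5 = 178.1067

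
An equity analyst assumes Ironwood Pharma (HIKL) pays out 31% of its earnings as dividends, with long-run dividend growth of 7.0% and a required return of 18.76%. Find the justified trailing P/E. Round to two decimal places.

2.82

Justified trailing P/E = b(1+g)/(r−g) = 0.31×(1+0.07)/(0.1876−0.07) = 2.8206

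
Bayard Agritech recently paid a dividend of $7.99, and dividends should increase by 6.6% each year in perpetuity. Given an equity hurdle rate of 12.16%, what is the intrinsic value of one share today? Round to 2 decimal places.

$153.19

Gordon growth model: P₀ = D₁/(r − g). D₁ = 7.99 × (1 + 0.066) = 8.5173.
P₀ = 8.5173 / (0.1216 − 0.066) = 8.5173 / 0.0556 = 153.1896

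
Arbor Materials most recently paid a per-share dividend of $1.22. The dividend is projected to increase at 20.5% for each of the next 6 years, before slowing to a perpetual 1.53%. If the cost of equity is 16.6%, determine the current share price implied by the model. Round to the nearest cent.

Two-stage DDM. Project D₁…D_6 at 0.205, terminal growth 0.0153, discount at r = 0.166.
D_1 = 1.4701
D_2 = 1.7715
D_3 = 2.1346
D_4 = 2.5722
D_5 = 3.0995
D_6 = 3.7349
Terminal value at t=6: TV = D_7/(r−g) = 3.7921/(0.166−0.0153) = 25.1630
P₀ = 1.4701/(1+0.166)^1 + 1.7715/(1+0.166)^2 + 2.1346/(1+0.166)^3 + 2.5722/(1+0.166)^4 + 3.0995/(1+0.166)^5 + 3.7349/(1+0.166)^6 + 25.1630/(1+0.166)^6 = 18.2395

$18.24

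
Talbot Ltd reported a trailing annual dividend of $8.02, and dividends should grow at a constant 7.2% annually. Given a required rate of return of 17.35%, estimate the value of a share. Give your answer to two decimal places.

$84.70

Gordon growth model: P₀ = D₁/(r − g). D₁ = 8.02 × (1 + 0.072) = 8.5974.
P₀ = 8.5974 / (0.1735 − 0.072) = 8.5974 / 0.1015 = 84.7038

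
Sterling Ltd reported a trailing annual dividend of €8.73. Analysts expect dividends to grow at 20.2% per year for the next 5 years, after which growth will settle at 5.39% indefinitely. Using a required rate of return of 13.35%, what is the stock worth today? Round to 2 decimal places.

Two-stage DDM. Project D₁…D_5 at 0.202, terminal growth 0.0539, discount at r = 0.1335.
D_1 = 10.4935
D_2 = 12.6131
D_3 = 15.1610
D_4 = 18.2235
D_5 = 21.9047
Terminal value at t=5: TV = D_6/(r−g) = 23.0853/(0.1335−0.0539) = 290.0166
P₀ = 10.4935/(1+0.1335)^1 + 12.6131/(1+0.1335)^2 + 15.1610/(1+0.1335)^3 + 18.2235/(1+0.1335)^4 + 21.9047/(1+0.1335)^5 + 290.0166/(1+0.1335)^5 = 207.2250

€207.23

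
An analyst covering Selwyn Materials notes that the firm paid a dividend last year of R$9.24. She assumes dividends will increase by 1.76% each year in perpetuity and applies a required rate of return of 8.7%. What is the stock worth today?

Gordon growth model: P₀ = D₁/(r − g). D₁ = 9.24 × (1 + 0.0176) = 9.4026.
P₀ = 9.4026 / (0.087 − 0.0176) = 9.4026 / 0.0694 = 135.4845

R$135.48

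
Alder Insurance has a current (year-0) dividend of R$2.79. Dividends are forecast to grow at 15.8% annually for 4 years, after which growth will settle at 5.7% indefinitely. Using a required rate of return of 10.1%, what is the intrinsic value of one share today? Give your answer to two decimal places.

Two-stage DDM. Project D₁…D_4 at 0.158, terminal growth 0.057, discount at r = 0.101.
D_1 = 3.2308
D_2 = 3.7413
D_3 = 4.3324
D_4 = 5.0169
Terminal value at t=4: TV = D_5/(r−g) = 5.3029/(0.101−0.057) = 120.5205
P₀ = 3.2308/(1+0.101)^1 + 3.7413/(1+0.101)^2 + 4.3324/(1+0.101)^3 + 5.0169/(1+0.101)^4 + 120.5205/(1+0.101)^4 = 94.6996

R$94.70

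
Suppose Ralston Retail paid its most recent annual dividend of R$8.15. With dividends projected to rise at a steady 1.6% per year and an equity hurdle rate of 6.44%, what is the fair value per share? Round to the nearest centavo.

R$171.08

Gordon growth model: P₀ = D₁/(r − g). D₁ = 8.15 × (1 + 0.016) = 8.2804.
P₀ = 8.2804 / (0.0644 − 0.016) = 8.2804 / 0.0484 = 171.0826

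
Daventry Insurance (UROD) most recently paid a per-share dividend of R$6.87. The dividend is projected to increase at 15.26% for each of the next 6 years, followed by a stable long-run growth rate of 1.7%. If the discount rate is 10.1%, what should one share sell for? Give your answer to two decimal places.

Two-stage DDM. Project D₁…D_6 at 0.1526, terminal growth 0.017, discount at r = 0.101.
D_1 = 7.9184
D_2 = 9.1267
D_3 = 10.5194
D_4 = 12.1247
D_5 = 13.9749
D_6 = 16.1075
Terminal value at t=6: TV = D_7/(r−g) = 16.3813/(0.101−0.017) = 195.0159
P₀ = 7.9184/(1+0.101)^1 + 9.1267/(1+0.101)^2 + 10.5194/(1+0.101)^3 + 12.1247/(1+0.101)^4 + 13.9749/(1+0.101)^5 + 16.1075/(1+0.101)^6 + 195.0159/(1+0.101)^6 = 158.0179

R$158.02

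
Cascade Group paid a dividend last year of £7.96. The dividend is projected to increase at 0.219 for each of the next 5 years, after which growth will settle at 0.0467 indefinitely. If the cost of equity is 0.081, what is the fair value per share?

Two-stage DDM. Project D₁…D_5 at 0.219, terminal growth 0.0467, discount at r = 0.081.
D_1 = 9.7032
D_2 = 11.8282
D_3 = 14.4186
D_4 = 17.5763
D_5 = 21.4255
Terminal value at t=5: TV = D_6/(r−g) = 22.4261/(0.081−0.0467) = 653.8223
P₀ = 9.7032/(1+0.081)^1 + 11.8282/(1+0.081)^2 + 14.4186/(1+0.081)^3 + 17.5763/(1+0.081)^4 + 21.4255/(1+0.081)^5 + 653.8223/(1+0.081)^5 = 500.8244

£500.82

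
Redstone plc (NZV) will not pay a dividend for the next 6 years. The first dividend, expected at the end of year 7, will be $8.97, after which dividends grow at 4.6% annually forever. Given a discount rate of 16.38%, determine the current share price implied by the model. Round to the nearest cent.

$30.65

Deferred-dividend DDM. At t=6 the remaining stream is a growing perpetuity with first payment D_7 = 8.97.
V_6 = D_7/(r−g) = 8.97/(0.1638−0.046) = 76.1460
P₀ = V_6/(1+r)^6 = 76.1460/(1+0.1638)^6 = 30.6462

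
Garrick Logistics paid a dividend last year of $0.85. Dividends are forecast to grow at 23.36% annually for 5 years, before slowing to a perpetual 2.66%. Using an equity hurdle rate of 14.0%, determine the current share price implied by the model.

$16.84

Two-stage DDM. Project D₁…D_5 at 0.2336, terminal growth 0.0266, discount at r = 0.14.
D_1 = 1.0486
D_2 = 1.2935
D_3 = 1.5957
D_4 = 1.9684
D_5 = 2.4282
Terminal value at t=5: TV = D_6/(r−g) = 2.4928/(0.14−0.0266) = 21.9826
P₀ = 1.0486/(1+0.14)^1 + 1.2935/(1+0.14)^2 + 1.5957/(1+0.14)^3 + 1.9684/(1+0.14)^4 + 2.4282/(1+0.14)^5 + 21.9826/(1+0.14)^5 = 16.8358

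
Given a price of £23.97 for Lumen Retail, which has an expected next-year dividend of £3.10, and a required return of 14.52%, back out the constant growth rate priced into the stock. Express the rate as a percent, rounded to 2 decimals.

From P₀ = D₁/(r − g), the implied growth is g = r − D₁/P₀.
g = 0.1452 − 3.10/23.97 = 0.1452 − 0.12933 = 0.01587

1.59%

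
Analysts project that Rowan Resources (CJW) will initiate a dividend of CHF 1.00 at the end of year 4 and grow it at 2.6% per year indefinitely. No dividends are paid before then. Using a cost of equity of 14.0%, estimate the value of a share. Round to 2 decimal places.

Deferred-dividend DDM. At t=3 the remaining stream is a growing perpetuity with first payment D_4 = 1.00.
V_3 = D_4/(r−g) = 1.00/(0.14−0.026) = 8.7719
P₀ = V_3/(1+r)^3 = 8.7719/(1+0.14)^3 = 5.9208

CHF 5.92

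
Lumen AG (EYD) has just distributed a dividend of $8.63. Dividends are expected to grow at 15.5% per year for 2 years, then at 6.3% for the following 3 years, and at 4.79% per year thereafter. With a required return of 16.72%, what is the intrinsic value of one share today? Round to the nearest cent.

Three-stage DDM. Project D₁…D_5; terminal Gordon value at t=5 with g = 0.0479; discount at r = 0.1672.
D_1 = 9.9677
D_2 = 11.5126
D_3 = 12.2379
D_4 = 13.0089
D_5 = 13.8285
TV_5 = 14.4909/(0.1672−0.0479) = 121.4658
P₀ = Σ Dₜ/(1+r)ᵗ + TV_5/(1+r)^5 = 94.1485

$94.15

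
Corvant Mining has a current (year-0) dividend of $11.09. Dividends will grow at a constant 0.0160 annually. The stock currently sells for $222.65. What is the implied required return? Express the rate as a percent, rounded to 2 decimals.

Rearranging the constant-growth DDM: r = D₁/P₀ + g.
D₁ = 11.09 × (1 + 0.016) = 11.2674.
r = 11.2674 / 222.65 + 0.016 = 0.05061 + 0.016 = 0.06661

6.66%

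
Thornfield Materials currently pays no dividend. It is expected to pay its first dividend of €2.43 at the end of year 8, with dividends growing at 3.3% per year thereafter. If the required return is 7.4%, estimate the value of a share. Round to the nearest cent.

€35.96

Deferred-dividend DDM. At t=7 the remaining stream is a growing perpetuity with first payment D_8 = 2.43.
V_7 = D_8/(r−g) = 2.43/(0.074−0.033) = 59.2683
P₀ = V_7/(1+r)^7 = 59.2683/(1+0.074)^7 = 35.9577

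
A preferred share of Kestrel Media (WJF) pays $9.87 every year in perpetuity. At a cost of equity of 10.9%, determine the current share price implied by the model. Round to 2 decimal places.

Zero-growth DDM (perpetuity): P₀ = D/r = 9.87 / 0.109 = 90.5505

$90.55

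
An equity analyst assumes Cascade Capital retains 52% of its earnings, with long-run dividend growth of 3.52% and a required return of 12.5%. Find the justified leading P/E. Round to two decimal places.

5.35

Payout ratio b = 1 − 0.52 = 0.48.
Justified leading P/E = b/(r−g) = 0.48/(0.125−0.0352) = 5.3452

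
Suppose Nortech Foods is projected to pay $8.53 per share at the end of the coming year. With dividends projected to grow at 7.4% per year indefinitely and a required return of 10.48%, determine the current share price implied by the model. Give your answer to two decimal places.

$276.95

Gordon growth model: P₀ = D₁/(r − g), with D₁ = 8.53 given directly.
P₀ = 8.5300 / (0.1048 − 0.074) = 8.5300 / 0.0308 = 276.9481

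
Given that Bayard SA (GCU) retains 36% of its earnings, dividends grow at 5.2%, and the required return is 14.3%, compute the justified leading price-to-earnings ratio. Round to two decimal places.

Payout ratio b = 1 − 0.36 = 0.64.
Justified leading P/E = b/(r−g) = 0.64/(0.143−0.052) = 7.0330

7.03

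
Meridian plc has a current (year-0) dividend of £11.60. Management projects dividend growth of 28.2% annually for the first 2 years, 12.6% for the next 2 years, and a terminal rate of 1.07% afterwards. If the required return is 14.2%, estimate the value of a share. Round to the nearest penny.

Three-stage DDM. Project D₁…D_4; terminal Gordon value at t=4 with g = 0.0107; discount at r = 0.142.
D_1 = 14.8712
D_2 = 19.0649
D_3 = 21.4671
D_4 = 24.1719
TV_4 = 24.4305/(0.142−0.0107) = 186.0666
P₀ = Σ Dₜ/(1+r)ᵗ + TV_4/(1+r)^4 = 165.6625

£165.66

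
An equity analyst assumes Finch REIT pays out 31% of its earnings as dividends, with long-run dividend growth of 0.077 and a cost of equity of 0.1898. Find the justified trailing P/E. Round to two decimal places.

Justified trailing P/E = b(1+g)/(r−g) = 0.31×(1+0.077)/(0.1898−0.077) = 2.9598

2.96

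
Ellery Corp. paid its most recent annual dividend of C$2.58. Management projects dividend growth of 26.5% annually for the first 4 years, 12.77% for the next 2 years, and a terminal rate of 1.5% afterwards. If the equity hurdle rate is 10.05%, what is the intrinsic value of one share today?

Three-stage DDM. Project D₁…D_6; terminal Gordon value at t=6 with g = 0.015; discount at r = 0.1005.
D_1 = 3.2637
D_2 = 4.1286
D_3 = 5.2227
D_4 = 6.6067
D_5 = 7.4503
D_6 = 8.4017
TV_6 = 8.5278/(0.1005−0.015) = 99.7399
P₀ = Σ Dₜ/(1+r)ᵗ + TV_6/(1+r)^6 = 80.2898

C$80.29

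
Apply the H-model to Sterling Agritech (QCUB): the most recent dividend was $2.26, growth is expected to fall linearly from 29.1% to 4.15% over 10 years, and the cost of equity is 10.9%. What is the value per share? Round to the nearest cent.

$76.64

H-model: P₀ = D₀[(1+g_L) + H(g_S−g_L)]/(r−g_L), with H = 10/2 = 5.
P₀ = 2.26 × [(1+0.0415) + 5×(0.291−0.0415)] / (0.109−0.0415)
   = 2.26 × 2.2890 / 0.0675 = 76.6391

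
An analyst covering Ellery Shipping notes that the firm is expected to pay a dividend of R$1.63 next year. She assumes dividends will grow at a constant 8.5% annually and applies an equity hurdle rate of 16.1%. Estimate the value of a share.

R$21.45

Gordon growth model: P₀ = D₁/(r − g), with D₁ = 1.63 given directly.
P₀ = 1.6300 / (0.161 − 0.085) = 1.6300 / 0.076 = 21.4474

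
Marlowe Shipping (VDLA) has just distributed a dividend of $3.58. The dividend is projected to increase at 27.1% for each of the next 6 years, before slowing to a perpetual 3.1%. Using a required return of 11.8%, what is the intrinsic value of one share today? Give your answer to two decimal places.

$126.05

Two-stage DDM. Project D₁…D_6 at 0.271, terminal growth 0.031, discount at r = 0.118.
D_1 = 4.5502
D_2 = 5.7833
D_3 = 7.3505
D_4 = 9.3425
D_5 = 11.8744
D_6 = 15.0923
Terminal value at t=6: TV = D_7/(r−g) = 15.5602/(0.118−0.031) = 178.8528
P₀ = 4.5502/(1+0.118)^1 + 5.7833/(1+0.118)^2 + 7.3505/(1+0.118)^3 + 9.3425/(1+0.118)^4 + 11.8744/(1+0.118)^5 + 15.0923/(1+0.118)^6 + 178.8528/(1+0.118)^6 = 126.0532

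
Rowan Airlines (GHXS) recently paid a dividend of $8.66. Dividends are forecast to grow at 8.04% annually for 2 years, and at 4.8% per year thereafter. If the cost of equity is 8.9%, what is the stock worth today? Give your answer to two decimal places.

Two-stage DDM. Project D₁…D_2 at 0.0804, terminal growth 0.048, discount at r = 0.089.
D_1 = 9.3563
D_2 = 10.1085
Terminal value at t=2: TV = D_3/(r−g) = 10.5937/(0.089−0.048) = 258.3833
P₀ = 9.3563/(1+0.089)^1 + 10.1085/(1+0.089)^2 + 258.3833/(1+0.089)^2 = 234.9910

$234.99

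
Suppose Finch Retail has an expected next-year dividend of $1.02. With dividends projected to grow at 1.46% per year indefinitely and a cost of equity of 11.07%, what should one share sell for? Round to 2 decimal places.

$10.61

Gordon growth model: P₀ = D₁/(r − g), with D₁ = 1.02 given directly.
P₀ = 1.0200 / (0.1107 − 0.0146) = 1.0200 / 0.0961 = 10.6139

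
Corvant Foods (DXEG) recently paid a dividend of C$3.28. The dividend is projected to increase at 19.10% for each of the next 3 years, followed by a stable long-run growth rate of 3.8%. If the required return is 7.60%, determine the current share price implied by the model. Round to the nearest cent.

Two-stage DDM. Project D₁…D_3 at 0.191, terminal growth 0.038, discount at r = 0.076.
D_1 = 3.9065
D_2 = 4.6526
D_3 = 5.5413
Terminal value at t=3: TV = D_4/(r−g) = 5.7518/(0.076−0.038) = 151.3641
P₀ = 3.9065/(1+0.076)^1 + 4.6526/(1+0.076)^2 + 5.5413/(1+0.076)^3 + 151.3641/(1+0.076)^3 = 133.6000

C$133.60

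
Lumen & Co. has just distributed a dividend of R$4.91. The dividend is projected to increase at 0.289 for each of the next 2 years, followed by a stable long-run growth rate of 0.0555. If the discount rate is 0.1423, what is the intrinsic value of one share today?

Two-stage DDM. Project D₁…D_2 at 0.289, terminal growth 0.0555, discount at r = 0.1423.
D_1 = 6.3290
D_2 = 8.1581
Terminal value at t=2: TV = D_3/(r−g) = 8.6108/(0.1423−0.0555) = 99.2032
P₀ = 6.3290/(1+0.1423)^1 + 8.1581/(1+0.1423)^2 + 99.2032/(1+0.1423)^2 = 87.8193

R$87.82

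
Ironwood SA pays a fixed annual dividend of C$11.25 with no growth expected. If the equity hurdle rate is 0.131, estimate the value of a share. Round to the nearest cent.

C$85.88

Zero-growth DDM (perpetuity): P₀ = D/r = 11.25 / 0.131 = 85.8779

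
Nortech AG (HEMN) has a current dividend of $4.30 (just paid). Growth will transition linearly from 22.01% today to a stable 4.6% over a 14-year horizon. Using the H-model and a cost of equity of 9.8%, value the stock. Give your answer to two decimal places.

$187.27

H-model: P₀ = D₀[(1+g_L) + H(g_S−g_L)]/(r−g_L), with H = 14/2 = 7.
P₀ = 4.30 × [(1+0.046) + 7×(0.2201−0.046)] / (0.098−0.046)
   = 4.30 × 2.2647 / 0.052 = 187.2733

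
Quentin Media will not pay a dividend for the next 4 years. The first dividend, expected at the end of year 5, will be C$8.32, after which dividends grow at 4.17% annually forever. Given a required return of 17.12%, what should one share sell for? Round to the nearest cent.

C$34.15

Deferred-dividend DDM. At t=4 the remaining stream is a growing perpetuity with first payment D_5 = 8.32.
V_4 = D_5/(r−g) = 8.32/(0.1712−0.0417) = 64.2471
P₀ = V_4/(1+r)^4 = 64.2471/(1+0.1712)^4 = 34.1452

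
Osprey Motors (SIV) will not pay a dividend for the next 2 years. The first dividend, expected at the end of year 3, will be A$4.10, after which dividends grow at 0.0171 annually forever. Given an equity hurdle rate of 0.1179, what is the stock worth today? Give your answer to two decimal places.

Deferred-dividend DDM. At t=2 the remaining stream is a growing perpetuity with first payment D_3 = 4.10.
V_2 = D_3/(r−g) = 4.10/(0.1179−0.0171) = 40.6746
P₀ = V_2/(1+r)^2 = 40.6746/(1+0.1179)^2 = 32.5475

A$32.55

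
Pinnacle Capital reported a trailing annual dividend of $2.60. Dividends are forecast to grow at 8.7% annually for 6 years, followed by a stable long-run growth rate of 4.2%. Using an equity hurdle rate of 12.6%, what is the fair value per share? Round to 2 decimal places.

$39.92

Two-stage DDM. Project D₁…D_6 at 0.087, terminal growth 0.042, discount at r = 0.126.
D_1 = 2.8262
D_2 = 3.0721
D_3 = 3.3394
D_4 = 3.6299
D_5 = 3.9457
D_6 = 4.2889
Terminal value at t=6: TV = D_7/(r−g) = 4.4691/(0.126−0.042) = 53.2034
P₀ = 2.8262/(1+0.126)^1 + 3.0721/(1+0.126)^2 + 3.3394/(1+0.126)^3 + 3.6299/(1+0.126)^4 + 3.9457/(1+0.126)^5 + 4.2889/(1+0.126)^6 + 53.2034/(1+0.126)^6 = 39.9184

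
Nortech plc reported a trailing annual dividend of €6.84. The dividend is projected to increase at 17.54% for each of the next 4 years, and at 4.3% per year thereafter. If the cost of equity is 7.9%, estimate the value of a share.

€313.10

Two-stage DDM. Project D₁…D_4 at 0.1754, terminal growth 0.043, discount at r = 0.079.
D_1 = 8.0397
D_2 = 9.4499
D_3 = 11.1074
D_4 = 13.0557
Terminal value at t=4: TV = D_5/(r−g) = 13.6171/(0.079−0.043) = 378.2515
P₀ = 8.0397/(1+0.079)^1 + 9.4499/(1+0.079)^2 + 11.1074/(1+0.079)^3 + 13.0557/(1+0.079)^4 + 378.2515/(1+0.079)^4 = 313.1000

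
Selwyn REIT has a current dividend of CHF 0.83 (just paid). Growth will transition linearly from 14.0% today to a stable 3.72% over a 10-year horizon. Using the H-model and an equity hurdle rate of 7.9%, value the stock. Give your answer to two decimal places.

H-model: P₀ = D₀[(1+g_L) + H(g_S−g_L)]/(r−g_L), with H = 10/2 = 5.
P₀ = 0.83 × [(1+0.0372) + 5×(0.14−0.0372)] / (0.079−0.0372)
   = 0.83 × 1.5512 / 0.0418 = 30.8013

CHF 30.80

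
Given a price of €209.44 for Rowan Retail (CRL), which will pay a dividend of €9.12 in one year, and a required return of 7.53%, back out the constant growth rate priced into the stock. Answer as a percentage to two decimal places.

3.18%

From P₀ = D₁/(r − g), the implied growth is g = r − D₁/P₀.
g = 0.0753 − 9.12/209.44 = 0.0753 − 0.04354 = 0.03176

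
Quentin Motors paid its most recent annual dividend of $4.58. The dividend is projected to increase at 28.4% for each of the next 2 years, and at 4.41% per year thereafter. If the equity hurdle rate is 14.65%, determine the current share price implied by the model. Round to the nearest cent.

Two-stage DDM. Project D₁…D_2 at 0.284, terminal growth 0.0441, discount at r = 0.1465.
D_1 = 5.8807
D_2 = 7.5508
Terminal value at t=2: TV = D_3/(r−g) = 7.8838/(0.1465−0.0441) = 76.9906
P₀ = 5.8807/(1+0.1465)^1 + 7.5508/(1+0.1465)^2 + 76.9906/(1+0.1465)^2 = 69.4456

$69.45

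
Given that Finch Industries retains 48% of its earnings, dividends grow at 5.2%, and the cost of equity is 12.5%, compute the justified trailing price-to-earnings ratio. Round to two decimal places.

7.49

Payout ratio b = 1 − 0.48 = 0.52.
Justified trailing P/E = b(1+g)/(r−g) = 0.52×(1+0.052)/(0.125−0.052) = 7.4937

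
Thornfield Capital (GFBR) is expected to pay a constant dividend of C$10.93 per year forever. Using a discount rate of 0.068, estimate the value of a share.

C$160.74

Zero-growth DDM (perpetuity): P₀ = D/r = 10.93 / 0.068 = 160.7353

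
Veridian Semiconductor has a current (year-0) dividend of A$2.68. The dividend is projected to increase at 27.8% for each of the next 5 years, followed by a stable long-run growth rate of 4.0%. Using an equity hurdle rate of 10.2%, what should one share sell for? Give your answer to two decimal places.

Two-stage DDM. Project D₁…D_5 at 0.278, terminal growth 0.04, discount at r = 0.102.
D_1 = 3.4250
D_2 = 4.3772
D_3 = 5.5941
D_4 = 7.1492
D_5 = 9.1367
Terminal value at t=5: TV = D_6/(r−g) = 9.5022/(0.102−0.04) = 153.2607
P₀ = 3.4250/(1+0.102)^1 + 4.3772/(1+0.102)^2 + 5.5941/(1+0.102)^3 + 7.1492/(1+0.102)^4 + 9.1367/(1+0.102)^5 + 153.2607/(1+0.102)^5 = 115.6644

A$115.66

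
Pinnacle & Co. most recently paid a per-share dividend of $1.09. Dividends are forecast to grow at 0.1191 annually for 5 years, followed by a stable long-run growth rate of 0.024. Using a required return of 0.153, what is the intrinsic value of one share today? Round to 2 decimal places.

Two-stage DDM. Project D₁…D_5 at 0.1191, terminal growth 0.024, discount at r = 0.153.
D_1 = 1.2198
D_2 = 1.3651
D_3 = 1.5277
D_4 = 1.7096
D_5 = 1.9132
Terminal value at t=5: TV = D_6/(r−g) = 1.9592/(0.153−0.024) = 15.1873
P₀ = 1.2198/(1+0.153)^1 + 1.3651/(1+0.153)^2 + 1.5277/(1+0.153)^3 + 1.7096/(1+0.153)^4 + 1.9132/(1+0.153)^5 + 15.1873/(1+0.153)^5 = 12.4408

$12.44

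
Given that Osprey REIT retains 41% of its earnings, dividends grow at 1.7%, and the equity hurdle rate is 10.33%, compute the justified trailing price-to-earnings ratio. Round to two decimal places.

6.95

Payout ratio b = 1 − 0.41 = 0.59.
Justified trailing P/E = b(1+g)/(r−g) = 0.59×(1+0.017)/(0.1033−0.017) = 6.9528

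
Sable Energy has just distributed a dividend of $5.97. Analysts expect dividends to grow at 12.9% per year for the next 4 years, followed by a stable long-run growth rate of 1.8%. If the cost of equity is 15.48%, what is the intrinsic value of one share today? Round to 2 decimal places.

Two-stage DDM. Project D₁…D_4 at 0.129, terminal growth 0.018, discount at r = 0.1548.
D_1 = 6.7401
D_2 = 7.6096
D_3 = 8.5912
D_4 = 9.6995
Terminal value at t=4: TV = D_5/(r−g) = 9.8741/(0.1548−0.018) = 72.1792
P₀ = 6.7401/(1+0.1548)^1 + 7.6096/(1+0.1548)^2 + 8.5912/(1+0.1548)^3 + 9.6995/(1+0.1548)^4 + 72.1792/(1+0.1548)^4 = 63.1625

$63.16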